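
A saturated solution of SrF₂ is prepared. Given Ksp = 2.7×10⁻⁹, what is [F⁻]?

1.8×10⁻³ M

SrF₂(s) ⇌ Sr²⁺(aq) + 2 F⁻(aq)
For each mole of SrF₂ that dissolves per liter, [Sr²⁺] = s and [F⁻] = 2s; let s denote this solubility.
Ksp = [Sr²⁺][F⁻]^2 = s · (2s)^2 = 4s^3 = 2.7×10⁻⁹
s = 8.8×10⁻⁴ mol L⁻¹
[F⁻] = 2s = 1.8×10⁻³ mol L⁻¹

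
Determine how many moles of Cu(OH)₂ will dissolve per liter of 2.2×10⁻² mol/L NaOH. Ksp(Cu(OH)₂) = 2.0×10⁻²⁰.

4.1×10⁻¹⁷ M

Cu(OH)₂(s) ⇌ Cu²⁺(aq) + 2 OH⁻(aq)
The solution already contains OH⁻ at 2.2×10⁻² mol/L. Let s be the molar solubility of Cu(OH)₂.
[OH⁻] ≈ 2.2×10⁻² mol/L (common ion dominates); [Cu²⁺] = s.
Ksp = [Cu²⁺][OH⁻]^2 = s(2.2×10⁻²)^2
s = 2.0×10⁻²⁰ / (2.2×10⁻²)^2 = 4.1×10⁻¹⁷
s = 4.1×10⁻¹⁷ mol/L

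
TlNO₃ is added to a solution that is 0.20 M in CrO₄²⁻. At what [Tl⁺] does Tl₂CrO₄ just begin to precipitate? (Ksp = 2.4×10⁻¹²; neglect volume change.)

Precipitation begins when Q = Ksp.
Tl₂CrO₄(s) ⇌ 2 Tl⁺(aq) + CrO₄²⁻(aq)
Ksp = [Tl⁺]^2[CrO₄²⁻] = [Tl⁺]^2(0.20)
[Tl⁺]^2 = 2.4×10⁻¹² / (0.20) = 1.2×10⁻¹¹
[Tl⁺] = 3.5×10⁻⁶ M

3.5×10⁻⁶ M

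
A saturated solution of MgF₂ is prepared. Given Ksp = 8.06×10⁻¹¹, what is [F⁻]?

MgF₂(s) ⇌ Mg²⁺(aq) + 2 F⁻(aq)
If s mol/L of MgF₂ dissolves, [Mg²⁺] = s and [F⁻] = 2s.
Ksp = [Mg²⁺][F⁻]^2 = s · (2s)^2 = 4s^3 = 8.06×10⁻¹¹
s = 2.72×10⁻⁴ mol L⁻¹
[F⁻] = 2s = 5.44×10⁻⁴ mol L⁻¹

5.44×10⁻⁴ M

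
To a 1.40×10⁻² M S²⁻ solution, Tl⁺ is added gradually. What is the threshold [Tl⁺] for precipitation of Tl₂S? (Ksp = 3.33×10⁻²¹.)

Precipitation of each salt begins when its ion product equals Ksp.
Tl₂S(s) ⇌ 2 Tl⁺(aq) + S²⁻(aq)
Ksp = [Tl⁺]^2[S²⁻] = [Tl⁺]^2(1.40×10⁻²)
[Tl⁺]^2 = 3.33×10⁻²¹ / (1.40×10⁻²) = 2.38×10⁻¹⁹
[Tl⁺] = 4.88×10⁻¹⁰ M

4.88×10⁻¹⁰ M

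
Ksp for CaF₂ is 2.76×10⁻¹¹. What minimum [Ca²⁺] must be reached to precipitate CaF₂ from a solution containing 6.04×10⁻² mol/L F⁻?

Each salt precipitates once Q = Ksp for that salt.
CaF₂(s) ⇌ Ca²⁺(aq) + 2 F⁻(aq)
Ksp = [Ca²⁺][F⁻]^2 = [Ca²⁺](6.04×10⁻²)^2
[Ca²⁺] = 2.76×10⁻¹¹ / (6.04×10⁻²)^2 = 7.57×10⁻⁹
[Ca²⁺] = 7.57×10⁻⁹ mol/L

7.57×10⁻⁹ M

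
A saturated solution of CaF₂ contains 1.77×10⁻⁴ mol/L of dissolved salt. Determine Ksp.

CaF₂(s) ⇌ Ca²⁺(aq) + 2 F⁻(aq)
Call the molar solubility s, so that [Ca²⁺] = s and [F⁻] = 2s.
Ksp = [Ca²⁺][F⁻]^2 = s · (2s)^2 = 4s^3
Ksp = 4 × (1.77×10⁻⁴)^3 = 2.22×10⁻¹¹

Ksp = 2.22×10⁻¹¹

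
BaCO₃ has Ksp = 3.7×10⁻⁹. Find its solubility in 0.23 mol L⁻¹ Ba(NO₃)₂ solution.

1.6×10⁻⁸ M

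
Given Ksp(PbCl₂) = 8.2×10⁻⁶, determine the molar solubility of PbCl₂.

1.3×10⁻² M

PbCl₂(s) ⇌ Pb²⁺(aq) + 2 Cl⁻(aq)
If s mol/L of PbCl₂ dissolves, [Pb²⁺] = s and [Cl⁻] = 2s.
Ksp = [Pb²⁺][Cl⁻]^2 = s · (2s)^2 = 4s^3
4s^3 = 8.2×10⁻⁶  ⇒  s^3 = 2.1×10⁻⁶
Taking the 3rd root, s = 1.3×10⁻² mol L⁻¹.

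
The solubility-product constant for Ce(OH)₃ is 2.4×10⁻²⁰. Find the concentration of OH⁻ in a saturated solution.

Ce(OH)₃(s) ⇌ Ce³⁺(aq) + 3 OH⁻(aq)
If s mol/L of Ce(OH)₃ dissolves, [Ce³⁺] = s and [OH⁻] = 3s.
Ksp = [Ce³⁺][OH⁻]^3 = s · (3s)^3 = 27s^4 = 2.4×10⁻²⁰
s = 5.5×10⁻⁶ M
[OH⁻] = 3s = 1.6×10⁻⁵ M

1.6×10⁻⁵ M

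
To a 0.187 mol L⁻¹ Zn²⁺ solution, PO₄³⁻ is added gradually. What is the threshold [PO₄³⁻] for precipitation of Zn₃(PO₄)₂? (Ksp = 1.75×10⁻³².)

1.64×10⁻¹⁵ M

The threshold for precipitation is Q = Ksp.
Zn₃(PO₄)₂(s) ⇌ 3 Zn²⁺(aq) + 2 PO₄³⁻(aq)
Ksp = [Zn²⁺]^3[PO₄³⁻]^2 = [PO₄³⁻]^2(0.187)^3
[PO₄³⁻]^2 = 1.75×10⁻³² / (0.187)^3 = 2.68×10⁻³⁰
[PO₄³⁻] = 1.64×10⁻¹⁵ mol L⁻¹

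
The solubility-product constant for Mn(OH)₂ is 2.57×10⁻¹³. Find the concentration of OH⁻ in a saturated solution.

8.01×10⁻⁵ M

Mn(OH)₂(s) ⇌ Mn²⁺(aq) + 2 OH⁻(aq)
Let s be the molar solubility. Then [Mn²⁺] = s and [OH⁻] = 2s.
Ksp = [Mn²⁺][OH⁻]^2 = s · (2s)^2 = 4s^3 = 2.57×10⁻¹³
s = 4.01×10⁻⁵ mol L⁻¹
[OH⁻] = 2s = 8.01×10⁻⁵ mol L⁻¹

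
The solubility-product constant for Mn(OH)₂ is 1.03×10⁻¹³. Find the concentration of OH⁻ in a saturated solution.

5.91×10⁻⁵ M

Mn(OH)₂(s) ⇌ Mn²⁺(aq) + 2 OH⁻(aq)
Let s be the molar solubility. Then [Mn²⁺] = s and [OH⁻] = 2s.
Ksp = [Mn²⁺][OH⁻]^2 = s · (2s)^2 = 4s^3 = 1.03×10⁻¹³
s = 2.95×10⁻⁵ M
[OH⁻] = 2s = 5.91×10⁻⁵ M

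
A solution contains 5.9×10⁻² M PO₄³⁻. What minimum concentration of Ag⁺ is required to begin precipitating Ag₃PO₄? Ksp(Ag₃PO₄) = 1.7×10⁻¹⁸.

Each salt precipitates once Q = Ksp for that salt.
Ag₃PO₄(s) ⇌ 3 Ag⁺(aq) + PO₄³⁻(aq)
Ksp = [Ag⁺]^3[PO₄³⁻] = [Ag⁺]^3(5.9×10⁻²)
[Ag⁺]^3 = 1.7×10⁻¹⁸ / (5.9×10⁻²) = 2.9×10⁻¹⁷
[Ag⁺] = 3.1×10⁻⁶ M

3.1×10⁻⁶ M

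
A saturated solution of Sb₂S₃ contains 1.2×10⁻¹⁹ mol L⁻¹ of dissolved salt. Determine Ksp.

Ksp = 2.7×10⁻⁹³

Sb₂S₃(s) ⇌ 2 Sb³⁺(aq) + 3 S²⁻(aq)
For each mole of Sb₂S₃ that dissolves per liter, [Sb³⁺] = 2s and [S²⁻] = 3s; let s denote this solubility.
Ksp = [Sb³⁺]^2[S²⁻]^3 = (2s)^2 · (3s)^3 = 108s^5
Ksp = 108 × (1.2×10⁻¹⁹)^5 = 2.7×10⁻⁹³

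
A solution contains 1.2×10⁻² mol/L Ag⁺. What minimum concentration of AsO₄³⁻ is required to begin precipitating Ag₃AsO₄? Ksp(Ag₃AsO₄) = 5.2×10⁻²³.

Precipitation of each salt begins when its ion product equals Ksp.
Ag₃AsO₄(s) ⇌ 3 Ag⁺(aq) + AsO₄³⁻(aq)
Ksp = [Ag⁺]^3[AsO₄³⁻] = [AsO₄³⁻](1.2×10⁻²)^3
[AsO₄³⁻] = 5.2×10⁻²³ / (1.2×10⁻²)^3 = 3.0×10⁻¹⁷
[AsO₄³⁻] = 3.0×10⁻¹⁷ mol/L

3.0×10⁻¹⁷ M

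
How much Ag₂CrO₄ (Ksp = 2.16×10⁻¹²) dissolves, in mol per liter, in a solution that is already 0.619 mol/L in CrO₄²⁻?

Ag₂CrO₄(s) ⇌ 2 Ag⁺(aq) + CrO₄²⁻(aq)
With CrO₄²⁻ already at 0.619 mol/L and s small, take [CrO₄²⁻] ≈ 0.619 mol/L and [Ag⁺] = 2s.
Ksp = [Ag⁺]^2[CrO₄²⁻] = (2s)^2(0.619)
(2s)^2 = 2.16×10⁻¹² / (0.619) = 3.49×10⁻¹²
s = 9.34×10⁻⁷ mol/L

9.34×10⁻⁷ M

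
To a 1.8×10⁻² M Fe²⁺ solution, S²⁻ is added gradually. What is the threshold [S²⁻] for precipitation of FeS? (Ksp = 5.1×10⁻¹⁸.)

Each salt precipitates once Q = Ksp for that salt.
FeS(s) ⇌ Fe²⁺(aq) + S²⁻(aq)
Ksp = [Fe²⁺][S²⁻] = [S²⁻](1.8×10⁻²)
[S²⁻] = 5.1×10⁻¹⁸ / (1.8×10⁻²) = 2.8×10⁻¹⁶
[S²⁻] = 2.8×10⁻¹⁶ M

2.8×10⁻¹⁶ M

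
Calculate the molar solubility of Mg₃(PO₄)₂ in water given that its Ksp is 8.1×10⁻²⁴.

Mg₃(PO₄)₂(s) ⇌ 3 Mg²⁺(aq) + 2 PO₄³⁻(aq)
Call the molar solubility s, so that [Mg²⁺] = 3s and [PO₄³⁻] = 2s.
Ksp = [Mg²⁺]^3[PO₄³⁻]^2 = (3s)^3 · (2s)^2 = 108s^5
108s^5 = 8.1×10⁻²⁴  ⇒  s^5 = 7.5×10⁻²⁶
s = 9.4×10⁻⁶ mol L⁻¹

9.4×10⁻⁶ M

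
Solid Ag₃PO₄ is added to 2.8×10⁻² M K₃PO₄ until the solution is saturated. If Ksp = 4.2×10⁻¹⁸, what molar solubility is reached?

1.8×10⁻⁶ M

Ag₃PO₄(s) ⇌ 3 Ag⁺(aq) + PO₄³⁻(aq)
PO₄³⁻ is already present at 2.8×10⁻² M. If s mol/L of Ag₃PO₄ dissolves, [Ag⁺] = 3s while [PO₄³⁻] ≈ 2.8×10⁻² M.
Ksp = [Ag⁺]^3[PO₄³⁻] = (3s)^3(2.8×10⁻²)
(3s)^3 = 4.2×10⁻¹⁸ / (2.8×10⁻²) = 1.5×10⁻¹⁶
s = 1.8×10⁻⁶ M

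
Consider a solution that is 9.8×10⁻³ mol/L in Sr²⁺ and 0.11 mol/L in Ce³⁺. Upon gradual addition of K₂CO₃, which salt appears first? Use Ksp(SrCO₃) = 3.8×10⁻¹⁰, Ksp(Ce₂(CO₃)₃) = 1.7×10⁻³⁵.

Each salt precipitates once Q = Ksp for that salt.
For SrCO₃: [CO₃²⁻] = (Ksp/[Sr²⁺]) = 3.9×10⁻⁸ mol/L
For Ce₂(CO₃)₃: [CO₃²⁻] = (Ksp/[Ce³⁺]^2)^(1/3) = 1.1×10⁻¹¹ mol/L
Since Ce₂(CO₃)₃ needs less CO₃²⁻ to reach saturation, it precipitates first.

Ce₂(CO₃)₃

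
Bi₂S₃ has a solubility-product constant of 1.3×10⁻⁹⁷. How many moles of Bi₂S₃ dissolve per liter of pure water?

1.6×10⁻²⁰ M

Bi₂S₃(s) ⇌ 2 Bi³⁺(aq) + 3 S²⁻(aq)
Call the molar solubility s, so that [Bi³⁺] = 2s and [S²⁻] = 3s.
Ksp = [Bi³⁺]^2[S²⁻]^3 = (2s)^2 · (3s)^3 = 108s^5
108s^5 = 1.3×10⁻⁹⁷  ⇒  s^5 = 1.2×10⁻⁹⁹
s = 1.6×10⁻²⁰ mol/L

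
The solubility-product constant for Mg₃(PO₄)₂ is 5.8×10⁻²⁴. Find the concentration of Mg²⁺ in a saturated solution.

2.6×10⁻⁵ M

Mg₃(PO₄)₂(s) ⇌ 3 Mg²⁺(aq) + 2 PO₄³⁻(aq)
Let s be the molar solubility. Then [Mg²⁺] = 3s and [PO₄³⁻] = 2s.
Ksp = [Mg²⁺]^3[PO₄³⁻]^2 = (3s)^3 · (2s)^2 = 108s^5 = 5.8×10⁻²⁴
s = 8.8×10⁻⁶ M
[Mg²⁺] = 3s = 2.6×10⁻⁵ M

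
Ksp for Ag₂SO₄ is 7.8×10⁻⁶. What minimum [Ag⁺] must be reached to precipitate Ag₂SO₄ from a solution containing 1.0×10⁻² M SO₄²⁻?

2.8×10⁻² M

The threshold for precipitation is Q = Ksp.
Ag₂SO₄(s) ⇌ 2 Ag⁺(aq) + SO₄²⁻(aq)
Ksp = [Ag⁺]^2[SO₄²⁻] = [Ag⁺]^2(1.0×10⁻²)
[Ag⁺]^2 = 7.8×10⁻⁶ / (1.0×10⁻²) = 7.8×10⁻⁴
[Ag⁺] = 2.8×10⁻² M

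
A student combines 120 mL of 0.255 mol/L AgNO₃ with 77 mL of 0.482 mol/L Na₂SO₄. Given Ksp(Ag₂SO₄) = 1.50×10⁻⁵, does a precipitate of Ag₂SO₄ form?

Yes

Total volume after mixing = 120 + 77 = 197 mL.
[Ag⁺] = (0.255)(120)/197 = 0.155 mol/L
[SO₄²⁻] = (0.482)(77)/197 = 0.188 mol/L
Q = [Ag⁺]^2[SO₄²⁻] = 4.55×10⁻³
Since Q (4.55×10⁻³) exceeds Ksp (1.50×10⁻⁵), Ag₂SO₄ will precipitate.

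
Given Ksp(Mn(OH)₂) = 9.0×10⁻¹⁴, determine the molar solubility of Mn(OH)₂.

2.8×10⁻⁵ M

Mn(OH)₂(s) ⇌ Mn²⁺(aq) + 2 OH⁻(aq)
If s mol/L of Mn(OH)₂ dissolves, [Mn²⁺] = s and [OH⁻] = 2s.
Ksp = [Mn²⁺][OH⁻]^2 = s · (2s)^2 = 4s^3
4s^3 = 9.0×10⁻¹⁴  ⇒  s^3 = 2.3×10⁻¹⁴
Taking the 3rd root, s = 2.8×10⁻⁵ mol L⁻¹.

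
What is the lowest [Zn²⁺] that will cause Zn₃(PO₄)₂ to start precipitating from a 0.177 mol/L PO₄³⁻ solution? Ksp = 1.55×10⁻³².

7.91×10⁻¹¹ M

The threshold for precipitation is Q = Ksp.
Zn₃(PO₄)₂(s) ⇌ 3 Zn²⁺(aq) + 2 PO₄³⁻(aq)
Ksp = [Zn²⁺]^3[PO₄³⁻]^2 = [Zn²⁺]^3(0.177)^2
[Zn²⁺]^3 = 1.55×10⁻³² / (0.177)^2 = 4.95×10⁻³¹
[Zn²⁺] = 7.91×10⁻¹¹ mol/L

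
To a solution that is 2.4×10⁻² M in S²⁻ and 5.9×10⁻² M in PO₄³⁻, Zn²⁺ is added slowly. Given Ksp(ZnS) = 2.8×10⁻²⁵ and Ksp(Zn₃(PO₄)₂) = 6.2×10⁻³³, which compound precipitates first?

Precipitation of each salt begins when its ion product equals Ksp.
For ZnS: [Zn²⁺] = (Ksp/[S²⁻]) = 1.2×10⁻²³ M
For Zn₃(PO₄)₂: [Zn²⁺] = (Ksp/[PO₄³⁻]^2)^(1/3) = 1.2×10⁻¹⁰ M
Since ZnS needs less Zn²⁺ to reach saturation, it precipitates first.

ZnS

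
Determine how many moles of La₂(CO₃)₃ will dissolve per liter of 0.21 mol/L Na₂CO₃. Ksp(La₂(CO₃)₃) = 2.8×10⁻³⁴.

La₂(CO₃)₃(s) ⇌ 2 La³⁺(aq) + 3 CO₃²⁻(aq)
With CO₃²⁻ already at 0.21 mol/L and s small, take [CO₃²⁻] ≈ 0.21 mol/L and [La³⁺] = 2s.
Ksp = [La³⁺]^2[CO₃²⁻]^3 = (2s)^2(0.21)^3
(2s)^2 = 2.8×10⁻³⁴ / (0.21)^3 = 3.0×10⁻³²
s = 8.7×10⁻¹⁷ mol/L

8.7×10⁻¹⁷ M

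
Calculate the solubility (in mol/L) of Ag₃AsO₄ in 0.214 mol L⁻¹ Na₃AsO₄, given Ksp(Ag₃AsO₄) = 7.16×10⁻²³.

2.31×10⁻⁸ M

Ag₃AsO₄(s) ⇌ 3 Ag⁺(aq) + AsO₄³⁻(aq)
AsO₄³⁻ is already present at 0.214 mol L⁻¹. If s mol/L of Ag₃AsO₄ dissolves, [Ag⁺] = 3s while [AsO₄³⁻] ≈ 0.214 mol L⁻¹.
Ksp = [Ag⁺]^3[AsO₄³⁻] = (3s)^3(0.214)
(3s)^3 = 7.16×10⁻²³ / (0.214) = 3.35×10⁻²²
s = 2.31×10⁻⁸ mol L⁻¹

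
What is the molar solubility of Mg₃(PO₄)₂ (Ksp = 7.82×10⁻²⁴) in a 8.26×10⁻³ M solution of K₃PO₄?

Mg₃(PO₄)₂(s) ⇌ 3 Mg²⁺(aq) + 2 PO₄³⁻(aq)
PO₄³⁻ is already present at 8.26×10⁻³ M. If s mol/L of Mg₃(PO₄)₂ dissolves, [Mg²⁺] = 3s while [PO₄³⁻] ≈ 8.26×10⁻³ M.
Ksp = [Mg²⁺]^3[PO₄³⁻]^2 = (3s)^3(8.26×10⁻³)^2
(3s)^3 = 7.82×10⁻²⁴ / (8.26×10⁻³)^2 = 1.15×10⁻¹⁹
s = 1.62×10⁻⁷ M

1.62×10⁻⁷ M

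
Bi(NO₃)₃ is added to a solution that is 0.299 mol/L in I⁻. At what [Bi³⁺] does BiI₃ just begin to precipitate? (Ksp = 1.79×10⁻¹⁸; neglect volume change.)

Precipitation begins when Q = Ksp.
BiI₃(s) ⇌ Bi³⁺(aq) + 3 I⁻(aq)
Ksp = [Bi³⁺][I⁻]^3 = [Bi³⁺](0.299)^3
[Bi³⁺] = 1.79×10⁻¹⁸ / (0.299)^3 = 6.70×10⁻¹⁷
[Bi³⁺] = 6.70×10⁻¹⁷ mol/L

6.70×10⁻¹⁷ M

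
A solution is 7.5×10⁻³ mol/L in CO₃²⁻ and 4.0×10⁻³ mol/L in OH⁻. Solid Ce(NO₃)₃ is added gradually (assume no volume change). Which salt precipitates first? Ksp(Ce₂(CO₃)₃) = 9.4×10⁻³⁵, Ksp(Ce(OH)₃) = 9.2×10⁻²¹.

Ce₂(CO₃)₃

Precipitation begins when Q = Ksp.
For Ce₂(CO₃)₃: [Ce³⁺] = (Ksp/[CO₃²⁻]^3)^(1/2) = 1.5×10⁻¹⁴ mol/L
For Ce(OH)₃: [Ce³⁺] = (Ksp/[OH⁻]^3) = 1.4×10⁻¹³ mol/L
Since Ce₂(CO₃)₃ needs less Ce³⁺ to reach saturation, it precipitates first.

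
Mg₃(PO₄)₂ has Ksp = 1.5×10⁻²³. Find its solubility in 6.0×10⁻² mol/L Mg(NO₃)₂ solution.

1.3×10⁻¹⁰ M

Mg₃(PO₄)₂(s) ⇌ 3 Mg²⁺(aq) + 2 PO₄³⁻(aq)
With Mg²⁺ already at 6.0×10⁻² mol/L and s small, take [Mg²⁺] ≈ 6.0×10⁻² mol/L and [PO₄³⁻] = 2s.
Ksp = [Mg²⁺]^3[PO₄³⁻]^2 = (6.0×10⁻²)^3(2s)^2
(2s)^2 = 1.5×10⁻²³ / (6.0×10⁻²)^3 = 6.9×10⁻²⁰
s = 1.3×10⁻¹⁰ mol/L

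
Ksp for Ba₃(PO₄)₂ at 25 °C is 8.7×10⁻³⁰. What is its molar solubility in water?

6.0×10⁻⁷ M

Ba₃(PO₄)₂(s) ⇌ 3 Ba²⁺(aq) + 2 PO₄³⁻(aq)
Call the molar solubility s, so that [Ba²⁺] = 3s and [PO₄³⁻] = 2s.
Ksp = [Ba²⁺]^3[PO₄³⁻]^2 = (3s)^3 · (2s)^2 = 108s^5
108s^5 = 8.7×10⁻³⁰  ⇒  s^5 = 8.1×10⁻³²
s = (8.1×10⁻³²)^(1/5) = 6.0×10⁻⁷ mol/L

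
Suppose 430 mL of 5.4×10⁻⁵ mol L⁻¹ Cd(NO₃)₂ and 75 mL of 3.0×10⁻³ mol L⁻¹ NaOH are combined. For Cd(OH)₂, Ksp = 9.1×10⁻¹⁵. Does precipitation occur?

Total volume after mixing = 430 + 75 = 505 mL.
[Cd²⁺] = (5.4×10⁻⁵)(430)/505 = 4.6×10⁻⁵ mol L⁻¹
[OH⁻] = (3.0×10⁻³)(75)/505 = 4.5×10⁻⁴ mol L⁻¹
Q = [Cd²⁺][OH⁻]^2 = 9.1×10⁻¹²
Since Q (9.1×10⁻¹²) exceeds Ksp (9.1×10⁻¹⁵), Cd(OH)₂ will precipitate.

Yes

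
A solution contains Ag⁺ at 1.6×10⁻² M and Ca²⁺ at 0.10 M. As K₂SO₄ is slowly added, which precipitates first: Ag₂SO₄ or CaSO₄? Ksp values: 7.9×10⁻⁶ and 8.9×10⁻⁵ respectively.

CaSO₄

Each salt precipitates once Q = Ksp for that salt.
For Ag₂SO₄: [SO₄²⁻] = (Ksp/[Ag⁺]^2) = 3.1×10⁻² M
For CaSO₄: [SO₄²⁻] = (Ksp/[Ca²⁺]) = 8.9×10⁻⁴ M
CaSO₄ requires the lower [SO₄²⁻], so it precipitates first.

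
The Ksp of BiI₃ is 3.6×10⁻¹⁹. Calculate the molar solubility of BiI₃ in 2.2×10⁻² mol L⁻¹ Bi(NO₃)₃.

BiI₃(s) ⇌ Bi³⁺(aq) + 3 I⁻(aq)
Let s be the solubility of BiI₃ here. The common ion gives [Bi³⁺] ≈ 2.2×10⁻² mol L⁻¹, and [I⁻] = 3s.
Ksp = [Bi³⁺][I⁻]^3 = (2.2×10⁻²)(3s)^3
(3s)^3 = 3.6×10⁻¹⁹ / (2.2×10⁻²) = 1.6×10⁻¹⁷
s = 8.5×10⁻⁷ mol L⁻¹

8.5×10⁻⁷ M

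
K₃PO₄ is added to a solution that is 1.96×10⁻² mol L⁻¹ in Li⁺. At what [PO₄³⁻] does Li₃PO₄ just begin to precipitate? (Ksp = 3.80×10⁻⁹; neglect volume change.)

The threshold for precipitation is Q = Ksp.
Li₃PO₄(s) ⇌ 3 Li⁺(aq) + PO₄³⁻(aq)
Ksp = [Li⁺]^3[PO₄³⁻] = [PO₄³⁻](1.96×10⁻²)^3
[PO₄³⁻] = 3.80×10⁻⁹ / (1.96×10⁻²)^3 = 5.05×10⁻⁴
[PO₄³⁻] = 5.05×10⁻⁴ mol L⁻¹

5.05×10⁻⁴ M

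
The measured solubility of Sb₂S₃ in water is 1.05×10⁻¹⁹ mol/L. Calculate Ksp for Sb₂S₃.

Ksp = 1.38×10⁻⁹³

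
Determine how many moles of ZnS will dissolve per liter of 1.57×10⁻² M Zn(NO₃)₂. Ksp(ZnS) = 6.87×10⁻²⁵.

4.38×10⁻²³ M

ZnS(s) ⇌ Zn²⁺(aq) + S²⁻(aq)
The solution already contains Zn²⁺ at 1.57×10⁻² M. Let s be the molar solubility of ZnS.
[Zn²⁺] ≈ 1.57×10⁻² M (common ion dominates); [S²⁻] = s.
Ksp = [Zn²⁺][S²⁻] = (1.57×10⁻²)s
s = 6.87×10⁻²⁵ / (1.57×10⁻²) = 4.38×10⁻²³
s = 4.38×10⁻²³ M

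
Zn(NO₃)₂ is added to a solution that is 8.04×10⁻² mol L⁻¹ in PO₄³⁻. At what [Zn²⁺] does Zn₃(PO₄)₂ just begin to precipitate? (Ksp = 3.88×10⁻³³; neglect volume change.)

Each salt precipitates once Q = Ksp for that salt.
Zn₃(PO₄)₂(s) ⇌ 3 Zn²⁺(aq) + 2 PO₄³⁻(aq)
Ksp = [Zn²⁺]^3[PO₄³⁻]^2 = [Zn²⁺]^3(8.04×10⁻²)^2
[Zn²⁺]^3 = 3.88×10⁻³³ / (8.04×10⁻²)^2 = 6.00×10⁻³¹
[Zn²⁺] = 8.44×10⁻¹¹ mol L⁻¹

8.44×10⁻¹¹ M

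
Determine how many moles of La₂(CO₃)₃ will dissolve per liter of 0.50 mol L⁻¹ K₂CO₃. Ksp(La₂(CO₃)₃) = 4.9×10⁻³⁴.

La₂(CO₃)₃(s) ⇌ 2 La³⁺(aq) + 3 CO₃²⁻(aq)
Let s be the solubility of La₂(CO₃)₃ here. The common ion gives [CO₃²⁻] ≈ 0.50 mol L⁻¹, and [La³⁺] = 2s.
Ksp = [La³⁺]^2[CO₃²⁻]^3 = (2s)^2(0.50)^3
(2s)^2 = 4.9×10⁻³⁴ / (0.50)^3 = 3.9×10⁻³³
s = 3.1×10⁻¹⁷ mol L⁻¹

3.1×10⁻¹⁷ M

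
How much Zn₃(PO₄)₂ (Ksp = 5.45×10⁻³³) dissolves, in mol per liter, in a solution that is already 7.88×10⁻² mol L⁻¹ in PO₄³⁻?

3.19×10⁻¹¹ M

Zn₃(PO₄)₂(s) ⇌ 3 Zn²⁺(aq) + 2 PO₄³⁻(aq)
The solution already contains PO₄³⁻ at 7.88×10⁻² mol L⁻¹. Let s be the molar solubility of Zn₃(PO₄)₂.
[PO₄³⁻] ≈ 7.88×10⁻² mol L⁻¹ (common ion dominates); [Zn²⁺] = 3s.
Ksp = [Zn²⁺]^3[PO₄³⁻]^2 = (3s)^3(7.88×10⁻²)^2
(3s)^3 = 5.45×10⁻³³ / (7.88×10⁻²)^2 = 8.78×10⁻³¹
s = 3.19×10⁻¹¹ mol L⁻¹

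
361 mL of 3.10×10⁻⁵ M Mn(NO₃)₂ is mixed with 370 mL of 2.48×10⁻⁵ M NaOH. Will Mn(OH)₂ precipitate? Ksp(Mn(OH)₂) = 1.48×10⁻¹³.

No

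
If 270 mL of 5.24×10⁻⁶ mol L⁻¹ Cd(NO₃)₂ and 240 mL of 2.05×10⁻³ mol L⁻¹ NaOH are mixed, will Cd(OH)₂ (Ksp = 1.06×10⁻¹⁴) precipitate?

Yes

Total volume after mixing = 270 + 240 = 510 mL.
[Cd²⁺] = (5.24×10⁻⁶)(270)/510 = 2.77×10⁻⁶ mol L⁻¹
[OH⁻] = (2.05×10⁻³)(240)/510 = 9.65×10⁻⁴ mol L⁻¹
Q = [Cd²⁺][OH⁻]^2 = 2.58×10⁻¹²
Q = 2.58×10⁻¹² > Ksp = 1.06×10⁻¹⁴, so the solution is supersaturated and Cd(OH)₂ precipitates.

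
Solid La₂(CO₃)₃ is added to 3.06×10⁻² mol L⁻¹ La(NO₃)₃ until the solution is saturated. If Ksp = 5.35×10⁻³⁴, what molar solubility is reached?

2.77×10⁻¹¹ M

La₂(CO₃)₃(s) ⇌ 2 La³⁺(aq) + 3 CO₃²⁻(aq)
La³⁺ is already present at 3.06×10⁻² mol L⁻¹. If s mol/L of La₂(CO₃)₃ dissolves, [CO₃²⁻] = 3s while [La³⁺] ≈ 3.06×10⁻² mol L⁻¹.
Ksp = [La³⁺]^2[CO₃²⁻]^3 = (3.06×10⁻²)^2(3s)^3
(3s)^3 = 5.35×10⁻³⁴ / (3.06×10⁻²)^2 = 5.71×10⁻³¹
s = 2.77×10⁻¹¹ mol L⁻¹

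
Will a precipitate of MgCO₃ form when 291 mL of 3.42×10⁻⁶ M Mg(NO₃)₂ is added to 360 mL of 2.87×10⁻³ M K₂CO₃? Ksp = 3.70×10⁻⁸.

Total volume after mixing = 291 + 360 = 651 mL.
[Mg²⁺] = (3.42×10⁻⁶)(291)/651 = 1.53×10⁻⁶ M
[CO₃²⁻] = (2.87×10⁻³)(360)/651 = 1.59×10⁻³ M
Q = [Mg²⁺][CO₃²⁻] = 2.43×10⁻⁹
Q < Ksp (2.43×10⁻⁹ vs 3.70×10⁻⁸); the solution remains unsaturated and no precipitate forms.

No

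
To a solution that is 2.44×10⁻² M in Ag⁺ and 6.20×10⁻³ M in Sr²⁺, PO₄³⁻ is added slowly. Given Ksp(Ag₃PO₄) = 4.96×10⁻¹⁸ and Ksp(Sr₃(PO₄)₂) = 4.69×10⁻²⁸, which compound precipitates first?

Ag₃PO₄

The threshold for precipitation is Q = Ksp.
For Ag₃PO₄: [PO₄³⁻] = (Ksp/[Ag⁺]^3) = 3.41×10⁻¹³ M
For Sr₃(PO₄)₂: [PO₄³⁻] = (Ksp/[Sr²⁺]^3)^(1/2) = 4.44×10⁻¹¹ M
The smaller threshold [PO₄³⁻] is reached first, so Ag₃PO₄ precipitates first.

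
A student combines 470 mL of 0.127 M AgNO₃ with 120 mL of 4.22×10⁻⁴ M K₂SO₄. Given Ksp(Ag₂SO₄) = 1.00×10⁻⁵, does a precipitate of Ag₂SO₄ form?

No

After mixing, V = 470 mL + 120 mL = 590 mL.
[Ag⁺] = (0.127)(470)/590 = 0.101 M
[SO₄²⁻] = (4.22×10⁻⁴)(120)/590 = 8.58×10⁻⁵ M
Q = [Ag⁺]^2[SO₄²⁻] = 8.78×10⁻⁷
Q = 8.78×10⁻⁷ < Ksp = 1.00×10⁻⁵, so the solution is unsaturated and no precipitate forms.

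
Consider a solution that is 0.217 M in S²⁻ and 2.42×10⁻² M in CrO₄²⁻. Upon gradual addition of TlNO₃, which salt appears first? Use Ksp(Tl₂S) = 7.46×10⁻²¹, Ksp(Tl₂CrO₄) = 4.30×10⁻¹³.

Each salt precipitates once Q = Ksp for that salt.
For Tl₂S: [Tl⁺] = (Ksp/[S²⁻])^(1/2) = 1.85×10⁻¹⁰ M
For Tl₂CrO₄: [Tl⁺] = (Ksp/[CrO₄²⁻])^(1/2) = 4.22×10⁻⁶ M
Tl₂S requires the lower [Tl⁺], so it precipitates first.

Tl₂S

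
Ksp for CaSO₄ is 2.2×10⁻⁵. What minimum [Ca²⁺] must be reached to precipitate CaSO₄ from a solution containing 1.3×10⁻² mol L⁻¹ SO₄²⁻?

A salt starts to precipitate once the ion product Q reaches its Ksp.
CaSO₄(s) ⇌ Ca²⁺(aq) + SO₄²⁻(aq)
Ksp = [Ca²⁺][SO₄²⁻] = [Ca²⁺](1.3×10⁻²)
[Ca²⁺] = 2.2×10⁻⁵ / (1.3×10⁻²) = 1.7×10⁻³
[Ca²⁺] = 1.7×10⁻³ mol L⁻¹

1.7×10⁻³ M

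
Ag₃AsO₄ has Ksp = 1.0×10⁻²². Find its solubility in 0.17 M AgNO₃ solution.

2.0×10⁻²⁰ M

Ag₃AsO₄(s) ⇌ 3 Ag⁺(aq) + AsO₄³⁻(aq)
The solution already contains Ag⁺ at 0.17 M. Let s be the molar solubility of Ag₃AsO₄.
[Ag⁺] ≈ 0.17 M (common ion dominates); [AsO₄³⁻] = s.
Ksp = [Ag⁺]^3[AsO₄³⁻] = (0.17)^3s
s = 1.0×10⁻²² / (0.17)^3 = 2.0×10⁻²⁰
s = 2.0×10⁻²⁰ M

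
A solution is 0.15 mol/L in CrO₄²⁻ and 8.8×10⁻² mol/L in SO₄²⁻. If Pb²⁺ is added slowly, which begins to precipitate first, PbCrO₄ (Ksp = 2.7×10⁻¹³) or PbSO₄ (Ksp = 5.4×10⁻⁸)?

PbCrO₄

The threshold for precipitation is Q = Ksp.
For PbCrO₄: [Pb²⁺] = (Ksp/[CrO₄²⁻]) = 1.8×10⁻¹² mol/L
For PbSO₄: [Pb²⁺] = (Ksp/[SO₄²⁻]) = 6.1×10⁻⁷ mol/L
Since PbCrO₄ needs less Pb²⁺ to reach saturation, it precipitates first.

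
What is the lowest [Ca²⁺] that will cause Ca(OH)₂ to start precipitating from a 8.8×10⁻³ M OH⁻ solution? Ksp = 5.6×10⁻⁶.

Each salt precipitates once Q = Ksp for that salt.
Ca(OH)₂(s) ⇌ Ca²⁺(aq) + 2 OH⁻(aq)
Ksp = [Ca²⁺][OH⁻]^2 = [Ca²⁺](8.8×10⁻³)^2
[Ca²⁺] = 5.6×10⁻⁶ / (8.8×10⁻³)^2 = 7.2×10⁻²
[Ca²⁺] = 7.2×10⁻² M

7.2×10⁻² M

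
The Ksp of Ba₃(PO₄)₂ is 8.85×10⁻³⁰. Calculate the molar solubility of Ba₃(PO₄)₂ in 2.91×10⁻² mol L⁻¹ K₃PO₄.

Ba₃(PO₄)₂(s) ⇌ 3 Ba²⁺(aq) + 2 PO₄³⁻(aq)
Let s be the solubility of Ba₃(PO₄)₂ here. The common ion gives [PO₄³⁻] ≈ 2.91×10⁻² mol L⁻¹, and [Ba²⁺] = 3s.
Ksp = [Ba²⁺]^3[PO₄³⁻]^2 = (3s)^3(2.91×10⁻²)^2
(3s)^3 = 8.85×10⁻³⁰ / (2.91×10⁻²)^2 = 1.05×10⁻²⁶
s = 7.29×10⁻¹⁰ mol L⁻¹

7.29×10⁻¹⁰ M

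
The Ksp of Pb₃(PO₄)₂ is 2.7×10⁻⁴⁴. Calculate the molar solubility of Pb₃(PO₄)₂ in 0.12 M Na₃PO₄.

Pb₃(PO₄)₂(s) ⇌ 3 Pb²⁺(aq) + 2 PO₄³⁻(aq)
The solution already contains PO₄³⁻ at 0.12 M. Let s be the molar solubility of Pb₃(PO₄)₂.
[PO₄³⁻] ≈ 0.12 M (common ion dominates); [Pb²⁺] = 3s.
Ksp = [Pb²⁺]^3[PO₄³⁻]^2 = (3s)^3(0.12)^2
(3s)^3 = 2.7×10⁻⁴⁴ / (0.12)^2 = 1.9×10⁻⁴²
s = 4.1×10⁻¹⁵ M

4.1×10⁻¹⁵ M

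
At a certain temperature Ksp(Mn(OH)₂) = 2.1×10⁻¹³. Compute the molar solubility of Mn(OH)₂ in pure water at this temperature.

3.7×10⁻⁵ M

Mn(OH)₂(s) ⇌ Mn²⁺(aq) + 2 OH⁻(aq)
If s mol/L of Mn(OH)₂ dissolves, [Mn²⁺] = s and [OH⁻] = 2s.
Ksp = [Mn²⁺][OH⁻]^2 = s · (2s)^2 = 4s^3
4s^3 = 2.1×10⁻¹³  ⇒  s^3 = 5.3×10⁻¹⁴
s = 3.7×10⁻⁵ mol L⁻¹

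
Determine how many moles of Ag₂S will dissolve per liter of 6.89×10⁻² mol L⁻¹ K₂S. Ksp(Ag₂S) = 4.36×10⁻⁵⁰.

Ag₂S(s) ⇌ 2 Ag⁺(aq) + S²⁻(aq)
Let s be the solubility of Ag₂S here. The common ion gives [S²⁻] ≈ 6.89×10⁻² mol L⁻¹, and [Ag⁺] = 2s.
Ksp = [Ag⁺]^2[S²⁻] = (2s)^2(6.89×10⁻²)
(2s)^2 = 4.36×10⁻⁵⁰ / (6.89×10⁻²) = 6.33×10⁻⁴⁹
s = 3.98×10⁻²⁵ mol L⁻¹

3.98×10⁻²⁵ M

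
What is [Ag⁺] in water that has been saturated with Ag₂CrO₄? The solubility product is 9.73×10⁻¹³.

Ag₂CrO₄(s) ⇌ 2 Ag⁺(aq) + CrO₄²⁻(aq)
Let s be the molar solubility. Then [Ag⁺] = 2s and [CrO₄²⁻] = s.
Ksp = [Ag⁺]^2[CrO₄²⁻] = (2s)^2 · s = 4s^3 = 9.73×10⁻¹³
s = 6.24×10⁻⁵ mol/L
[Ag⁺] = 2s = 1.25×10⁻⁴ mol/L

1.25×10⁻⁴ M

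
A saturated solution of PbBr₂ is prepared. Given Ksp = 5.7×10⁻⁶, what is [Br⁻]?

2.3×10⁻² M

PbBr₂(s) ⇌ Pb²⁺(aq) + 2 Br⁻(aq)
With molar solubility s: [Pb²⁺] = s, [Br⁻] = 2s.
Ksp = [Pb²⁺][Br⁻]^2 = s · (2s)^2 = 4s^3 = 5.7×10⁻⁶
s = 1.1×10⁻² M
[Br⁻] = 2s = 2.3×10⁻² M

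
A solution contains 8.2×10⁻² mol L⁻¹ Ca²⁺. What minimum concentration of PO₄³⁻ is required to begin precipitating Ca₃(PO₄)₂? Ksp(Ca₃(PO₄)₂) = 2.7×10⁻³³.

The threshold for precipitation is Q = Ksp.
Ca₃(PO₄)₂(s) ⇌ 3 Ca²⁺(aq) + 2 PO₄³⁻(aq)
Ksp = [Ca²⁺]^3[PO₄³⁻]^2 = [PO₄³⁻]^2(8.2×10⁻²)^3
[PO₄³⁻]^2 = 2.7×10⁻³³ / (8.2×10⁻²)^3 = 4.9×10⁻³⁰
[PO₄³⁻] = 2.2×10⁻¹⁵ mol L⁻¹

2.2×10⁻¹⁵ M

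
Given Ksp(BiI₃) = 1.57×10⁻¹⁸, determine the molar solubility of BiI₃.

1.55×10⁻⁵ M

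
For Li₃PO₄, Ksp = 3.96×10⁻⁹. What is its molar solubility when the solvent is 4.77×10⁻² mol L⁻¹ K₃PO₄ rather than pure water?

Li₃PO₄(s) ⇌ 3 Li⁺(aq) + PO₄³⁻(aq)
With PO₄³⁻ already at 4.77×10⁻² mol L⁻¹ and s small, take [PO₄³⁻] ≈ 4.77×10⁻² mol L⁻¹ and [Li⁺] = 3s.
Ksp = [Li⁺]^3[PO₄³⁻] = (3s)^3(4.77×10⁻²)
(3s)^3 = 3.96×10⁻⁹ / (4.77×10⁻²) = 8.30×10⁻⁸
s = 1.45×10⁻³ mol L⁻¹

1.45×10⁻³ M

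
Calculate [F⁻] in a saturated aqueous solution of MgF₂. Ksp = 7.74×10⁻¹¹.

MgF₂(s) ⇌ Mg²⁺(aq) + 2 F⁻(aq)
With molar solubility s: [Mg²⁺] = s, [F⁻] = 2s.
Ksp = [Mg²⁺][F⁻]^2 = s · (2s)^2 = 4s^3 = 7.74×10⁻¹¹
s = 2.68×10⁻⁴ M
[F⁻] = 2s = 5.37×10⁻⁴ M

5.37×10⁻⁴ M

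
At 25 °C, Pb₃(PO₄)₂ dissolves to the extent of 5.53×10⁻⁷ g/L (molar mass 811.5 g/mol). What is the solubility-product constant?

Ksp = 1.59×10⁻⁴⁴

Molar solubility s = (5.53×10⁻⁷ g/L) / (811.5 g/mol) = 6.8145×10⁻¹⁰ mol/L
Pb₃(PO₄)₂(s) ⇌ 3 Pb²⁺(aq) + 2 PO₄³⁻(aq)
Let s be the molar solubility. Then [Pb²⁺] = 3s and [PO₄³⁻] = 2s.
Ksp = [Pb²⁺]^3[PO₄³⁻]^2 = (3s)^3 · (2s)^2 = 108s^5
Ksp = 108 × (6.8145×10⁻¹⁰)^5 = 1.59×10⁻⁴⁴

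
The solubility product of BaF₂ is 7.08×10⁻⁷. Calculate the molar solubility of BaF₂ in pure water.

5.61×10⁻³ M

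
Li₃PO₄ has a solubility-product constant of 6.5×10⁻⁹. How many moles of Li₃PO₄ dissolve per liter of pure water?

Li₃PO₄(s) ⇌ 3 Li⁺(aq) + PO₄³⁻(aq)
Let s be the molar solubility. Then [Li⁺] = 3s and [PO₄³⁻] = s.
Ksp = [Li⁺]^3[PO₄³⁻] = (3s)^3 · s = 27s^4
27s^4 = 6.5×10⁻⁹  ⇒  s^4 = 2.4×10⁻¹⁰
Taking the 4th root, s = 3.9×10⁻³ mol L⁻¹.

3.9×10⁻³ M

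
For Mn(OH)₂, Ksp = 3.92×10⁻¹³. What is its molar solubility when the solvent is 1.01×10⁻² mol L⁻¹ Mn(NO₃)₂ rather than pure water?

3.11×10⁻⁶ M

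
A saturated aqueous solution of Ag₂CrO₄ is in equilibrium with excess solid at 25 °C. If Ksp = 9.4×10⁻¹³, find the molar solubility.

6.2×10⁻⁵ M

Ag₂CrO₄(s) ⇌ 2 Ag⁺(aq) + CrO₄²⁻(aq)
Let s be the molar solubility. Then [Ag⁺] = 2s and [CrO₄²⁻] = s.
Ksp = [Ag⁺]^2[CrO₄²⁻] = (2s)^2 · s = 4s^3
4s^3 = 9.4×10⁻¹³  ⇒  s^3 = 2.4×10⁻¹³
Taking the 3rd root, s = 6.2×10⁻⁵ mol/L.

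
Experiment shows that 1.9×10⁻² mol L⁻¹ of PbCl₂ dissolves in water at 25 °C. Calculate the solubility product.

Ksp = 2.7×10⁻⁵

PbCl₂(s) ⇌ Pb²⁺(aq) + 2 Cl⁻(aq)
For each mole of PbCl₂ that dissolves per liter, [Pb²⁺] = s and [Cl⁻] = 2s; let s denote this solubility.
Ksp = [Pb²⁺][Cl⁻]^2 = s · (2s)^2 = 4s^3
Ksp = 4 × (1.9×10⁻²)^3 = 2.7×10⁻⁵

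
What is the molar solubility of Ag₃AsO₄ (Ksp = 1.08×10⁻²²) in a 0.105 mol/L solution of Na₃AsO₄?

Ag₃AsO₄(s) ⇌ 3 Ag⁺(aq) + AsO₄³⁻(aq)
AsO₄³⁻ is already present at 0.105 mol/L. If s mol/L of Ag₃AsO₄ dissolves, [Ag⁺] = 3s while [AsO₄³⁻] ≈ 0.105 mol/L.
Ksp = [Ag⁺]^3[AsO₄³⁻] = (3s)^3(0.105)
(3s)^3 = 1.08×10⁻²² / (0.105) = 1.03×10⁻²¹
s = 3.36×10⁻⁸ mol/L

3.36×10⁻⁸ M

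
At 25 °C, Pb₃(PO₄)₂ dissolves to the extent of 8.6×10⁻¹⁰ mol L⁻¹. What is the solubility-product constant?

Pb₃(PO₄)₂(s) ⇌ 3 Pb²⁺(aq) + 2 PO₄³⁻(aq)
Call the molar solubility s, so that [Pb²⁺] = 3s and [PO₄³⁻] = 2s.
Ksp = [Pb²⁺]^3[PO₄³⁻]^2 = (3s)^3 · (2s)^2 = 108s^5
Ksp = 108 × (8.6×10⁻¹⁰)^5 = 5.1×10⁻⁴⁴

Ksp = 5.1×10⁻⁴⁴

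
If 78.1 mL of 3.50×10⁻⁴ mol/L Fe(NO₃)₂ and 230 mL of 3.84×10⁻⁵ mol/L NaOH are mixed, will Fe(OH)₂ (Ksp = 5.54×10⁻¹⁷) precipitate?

The combined volume is 308.1 mL.
[Fe²⁺] = (3.50×10⁻⁴)(78.1)/308.1 = 8.87×10⁻⁵ mol/L
[OH⁻] = (3.84×10⁻⁵)(230)/308.1 = 2.87×10⁻⁵ mol/L
Q = [Fe²⁺][OH⁻]^2 = 7.29×10⁻¹⁴
Q = 7.29×10⁻¹⁴ > Ksp = 5.54×10⁻¹⁷, so the solution is supersaturated and Fe(OH)₂ precipitates.

Yes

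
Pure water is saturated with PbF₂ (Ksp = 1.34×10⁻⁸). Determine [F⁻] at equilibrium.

PbF₂(s) ⇌ Pb²⁺(aq) + 2 F⁻(aq)
Call the molar solubility s, so that [Pb²⁺] = s and [F⁻] = 2s.
Ksp = [Pb²⁺][F⁻]^2 = s · (2s)^2 = 4s^3 = 1.34×10⁻⁸
s = 1.50×10⁻³ M
[F⁻] = 2s = 2.99×10⁻³ M

2.99×10⁻³ M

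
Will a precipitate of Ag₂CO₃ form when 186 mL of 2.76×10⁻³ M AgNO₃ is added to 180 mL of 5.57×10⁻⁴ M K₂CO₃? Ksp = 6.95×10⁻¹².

After mixing, V = 186 mL + 180 mL = 366 mL.
[Ag⁺] = (2.76×10⁻³)(186)/366 = 1.40×10⁻³ M
[CO₃²⁻] = (5.57×10⁻⁴)(180)/366 = 2.74×10⁻⁴ M
Q = [Ag⁺]^2[CO₃²⁻] = 5.39×10⁻¹⁰
Since Q (5.39×10⁻¹⁰) exceeds Ksp (6.95×10⁻¹²), Ag₂CO₃ will precipitate.

Yes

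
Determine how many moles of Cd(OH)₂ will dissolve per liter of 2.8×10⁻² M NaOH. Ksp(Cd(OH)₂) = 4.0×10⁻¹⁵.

5.1×10⁻¹² M

Cd(OH)₂(s) ⇌ Cd²⁺(aq) + 2 OH⁻(aq)
With OH⁻ already at 2.8×10⁻² M and s small, take [OH⁻] ≈ 2.8×10⁻² M and [Cd²⁺] = s.
Ksp = [Cd²⁺][OH⁻]^2 = s(2.8×10⁻²)^2
s = 4.0×10⁻¹⁵ / (2.8×10⁻²)^2 = 5.1×10⁻¹²
s = 5.1×10⁻¹² M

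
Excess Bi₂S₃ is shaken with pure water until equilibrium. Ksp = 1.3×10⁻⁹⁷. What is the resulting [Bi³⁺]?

3.3×10⁻²⁰ M

Bi₂S₃(s) ⇌ 2 Bi³⁺(aq) + 3 S²⁻(aq)
Let s be the molar solubility. Then [Bi³⁺] = 2s and [S²⁻] = 3s.
Ksp = [Bi³⁺]^2[S²⁻]^3 = (2s)^2 · (3s)^3 = 108s^5 = 1.3×10⁻⁹⁷
s = 1.6×10⁻²⁰ mol/L
[Bi³⁺] = 2s = 3.3×10⁻²⁰ mol/L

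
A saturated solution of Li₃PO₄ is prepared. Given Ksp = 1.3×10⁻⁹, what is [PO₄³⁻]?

2.6×10⁻³ M

Li₃PO₄(s) ⇌ 3 Li⁺(aq) + PO₄³⁻(aq)
Let s be the molar solubility. Then [Li⁺] = 3s and [PO₄³⁻] = s.
Ksp = [Li⁺]^3[PO₄³⁻] = (3s)^3 · s = 27s^4 = 1.3×10⁻⁹
s = 2.6×10⁻³ M
[PO₄³⁻] = s = 2.6×10⁻³ M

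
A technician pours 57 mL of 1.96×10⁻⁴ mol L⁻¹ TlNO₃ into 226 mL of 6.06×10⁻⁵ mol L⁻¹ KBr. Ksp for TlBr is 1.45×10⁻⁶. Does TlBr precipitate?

No

Total volume after mixing = 57 + 226 = 283 mL.
[Tl⁺] = (1.96×10⁻⁴)(57)/283 = 3.95×10⁻⁵ mol L⁻¹
[Br⁻] = (6.06×10⁻⁵)(226)/283 = 4.84×10⁻⁵ mol L⁻¹
Q = [Tl⁺][Br⁻] = 1.91×10⁻⁹
Since Q (1.91×10⁻⁹) is less than Ksp (1.45×10⁻⁶), no TlBr precipitates.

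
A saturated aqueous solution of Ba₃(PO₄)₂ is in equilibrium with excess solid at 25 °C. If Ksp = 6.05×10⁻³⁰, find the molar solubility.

5.62×10⁻⁷ M

Ba₃(PO₄)₂(s) ⇌ 3 Ba²⁺(aq) + 2 PO₄³⁻(aq)
With molar solubility s: [Ba²⁺] = 3s, [PO₄³⁻] = 2s.
Ksp = [Ba²⁺]^3[PO₄³⁻]^2 = (3s)^3 · (2s)^2 = 108s^5
108s^5 = 6.05×10⁻³⁰  ⇒  s^5 = 5.60×10⁻³²
Taking the 5th root, s = 5.62×10⁻⁷ mol L⁻¹.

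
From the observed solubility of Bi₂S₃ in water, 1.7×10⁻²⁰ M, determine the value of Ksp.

Ksp = 1.5×10⁻⁹⁷

Bi₂S₃(s) ⇌ 2 Bi³⁺(aq) + 3 S²⁻(aq)
For each mole of Bi₂S₃ that dissolves per liter, [Bi³⁺] = 2s and [S²⁻] = 3s; let s denote this solubility.
Ksp = [Bi³⁺]^2[S²⁻]^3 = (2s)^2 · (3s)^3 = 108s^5
Ksp = 108 × (1.7×10⁻²⁰)^5 = 1.5×10⁻⁹⁷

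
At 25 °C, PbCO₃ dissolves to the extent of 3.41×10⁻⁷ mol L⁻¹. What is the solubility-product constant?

Ksp = 1.16×10⁻¹³

PbCO₃(s) ⇌ Pb²⁺(aq) + CO₃²⁻(aq)
Let s be the molar solubility. Then [Pb²⁺] = s and [CO₃²⁻] = s.
Ksp = [Pb²⁺][CO₃²⁻] = s · s = s^2
Ksp = (3.41×10⁻⁷)^2 = 1.16×10⁻¹³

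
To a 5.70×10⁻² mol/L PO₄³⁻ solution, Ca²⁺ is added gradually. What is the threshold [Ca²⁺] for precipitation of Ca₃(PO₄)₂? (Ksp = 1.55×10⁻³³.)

7.81×10⁻¹¹ M

Precipitation of each salt begins when its ion product equals Ksp.
Ca₃(PO₄)₂(s) ⇌ 3 Ca²⁺(aq) + 2 PO₄³⁻(aq)
Ksp = [Ca²⁺]^3[PO₄³⁻]^2 = [Ca²⁺]^3(5.70×10⁻²)^2
[Ca²⁺]^3 = 1.55×10⁻³³ / (5.70×10⁻²)^2 = 4.77×10⁻³¹
[Ca²⁺] = 7.81×10⁻¹¹ mol/L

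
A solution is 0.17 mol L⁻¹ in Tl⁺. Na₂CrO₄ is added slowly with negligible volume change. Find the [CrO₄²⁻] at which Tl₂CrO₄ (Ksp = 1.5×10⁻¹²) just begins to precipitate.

5.2×10⁻¹¹ M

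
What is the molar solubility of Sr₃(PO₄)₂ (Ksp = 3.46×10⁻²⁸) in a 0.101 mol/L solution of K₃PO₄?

Sr₃(PO₄)₂(s) ⇌ 3 Sr²⁺(aq) + 2 PO₄³⁻(aq)
With PO₄³⁻ already at 0.101 mol/L and s small, take [PO₄³⁻] ≈ 0.101 mol/L and [Sr²⁺] = 3s.
Ksp = [Sr²⁺]^3[PO₄³⁻]^2 = (3s)^3(0.101)^2
(3s)^3 = 3.46×10⁻²⁸ / (0.101)^2 = 3.39×10⁻²⁶
s = 1.08×10⁻⁹ mol/L

1.08×10⁻⁹ M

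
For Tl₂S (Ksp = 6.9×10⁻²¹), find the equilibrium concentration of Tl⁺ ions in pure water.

Tl₂S(s) ⇌ 2 Tl⁺(aq) + S²⁻(aq)
For each mole of Tl₂S that dissolves per liter, [Tl⁺] = 2s and [S²⁻] = s; let s denote this solubility.
Ksp = [Tl⁺]^2[S²⁻] = (2s)^2 · s = 4s^3 = 6.9×10⁻²¹
s = 1.2×10⁻⁷ M
[Tl⁺] = 2s = 2.4×10⁻⁷ M

2.4×10⁻⁷ M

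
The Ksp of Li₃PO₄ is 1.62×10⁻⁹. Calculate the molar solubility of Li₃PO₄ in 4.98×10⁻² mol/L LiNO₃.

1.31×10⁻⁵ M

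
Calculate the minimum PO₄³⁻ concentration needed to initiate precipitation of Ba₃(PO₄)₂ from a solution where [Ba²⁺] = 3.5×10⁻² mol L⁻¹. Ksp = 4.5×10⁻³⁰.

3.2×10⁻¹³ M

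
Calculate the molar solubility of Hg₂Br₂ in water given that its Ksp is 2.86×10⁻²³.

1.93×10⁻⁸ M

Hg₂Br₂(s) ⇌ Hg₂²⁺(aq) + 2 Br⁻(aq)
Call the molar solubility s, so that [Hg₂²⁺] = s and [Br⁻] = 2s.
Ksp = [Hg₂²⁺][Br⁻]^2 = s · (2s)^2 = 4s^3
4s^3 = 2.86×10⁻²³  ⇒  s^3 = 7.15×10⁻²⁴
Taking the 3rd root, s = 1.93×10⁻⁸ mol/L.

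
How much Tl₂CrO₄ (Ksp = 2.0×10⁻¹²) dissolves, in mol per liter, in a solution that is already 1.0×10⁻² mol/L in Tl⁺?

Tl₂CrO₄(s) ⇌ 2 Tl⁺(aq) + CrO₄²⁻(aq)
Let s be the solubility of Tl₂CrO₄ here. The common ion gives [Tl⁺] ≈ 1.0×10⁻² mol/L, and [CrO₄²⁻] = s.
Ksp = [Tl⁺]^2[CrO₄²⁻] = (1.0×10⁻²)^2s
s = 2.0×10⁻¹² / (1.0×10⁻²)^2 = 2.0×10⁻⁸
s = 2.0×10⁻⁸ mol/L

2.0×10⁻⁸ M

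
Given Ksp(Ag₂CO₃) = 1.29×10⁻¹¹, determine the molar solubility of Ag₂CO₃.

1.48×10⁻⁴ M

Ag₂CO₃(s) ⇌ 2 Ag⁺(aq) + CO₃²⁻(aq)
With molar solubility s: [Ag⁺] = 2s, [CO₃²⁻] = s.
Ksp = [Ag⁺]^2[CO₃²⁻] = (2s)^2 · s = 4s^3
4s^3 = 1.29×10⁻¹¹  ⇒  s^3 = 3.23×10⁻¹²
Taking the 3rd root, s = 1.48×10⁻⁴ M.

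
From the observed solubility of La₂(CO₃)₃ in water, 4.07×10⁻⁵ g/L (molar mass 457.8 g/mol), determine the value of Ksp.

Convert to molarity: s = 4.07×10⁻⁵ / 457.8 = 8.8903×10⁻⁸ mol/L
La₂(CO₃)₃(s) ⇌ 2 La³⁺(aq) + 3 CO₃²⁻(aq)
Call the molar solubility s, so that [La³⁺] = 2s and [CO₃²⁻] = 3s.
Ksp = [La³⁺]^2[CO₃²⁻]^3 = (2s)^2 · (3s)^3 = 108s^5
Ksp = 108 × (8.8903×10⁻⁸)^5 = 6.00×10⁻³⁴

Ksp = 6.00×10⁻³⁴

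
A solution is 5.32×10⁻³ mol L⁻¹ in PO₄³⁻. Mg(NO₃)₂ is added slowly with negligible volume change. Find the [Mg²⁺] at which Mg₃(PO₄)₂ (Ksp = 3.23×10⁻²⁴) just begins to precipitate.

4.85×10⁻⁷ M

The threshold for precipitation is Q = Ksp.
Mg₃(PO₄)₂(s) ⇌ 3 Mg²⁺(aq) + 2 PO₄³⁻(aq)
Ksp = [Mg²⁺]^3[PO₄³⁻]^2 = [Mg²⁺]^3(5.32×10⁻³)^2
[Mg²⁺]^3 = 3.23×10⁻²⁴ / (5.32×10⁻³)^2 = 1.14×10⁻¹⁹
[Mg²⁺] = 4.85×10⁻⁷ mol L⁻¹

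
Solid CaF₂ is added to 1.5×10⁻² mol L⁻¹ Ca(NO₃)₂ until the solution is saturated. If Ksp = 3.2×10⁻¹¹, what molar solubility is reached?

CaF₂(s) ⇌ Ca²⁺(aq) + 2 F⁻(aq)
Ca²⁺ is already present at 1.5×10⁻² mol L⁻¹. If s mol/L of CaF₂ dissolves, [F⁻] = 2s while [Ca²⁺] ≈ 1.5×10⁻² mol L⁻¹.
Ksp = [Ca²⁺][F⁻]^2 = (1.5×10⁻²)(2s)^2
(2s)^2 = 3.2×10⁻¹¹ / (1.5×10⁻²) = 2.1×10⁻⁹
s = 2.3×10⁻⁵ mol L⁻¹

2.3×10⁻⁵ M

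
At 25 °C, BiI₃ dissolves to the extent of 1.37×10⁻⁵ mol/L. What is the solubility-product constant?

BiI₃(s) ⇌ Bi³⁺(aq) + 3 I⁻(aq)
Let s be the molar solubility. Then [Bi³⁺] = s and [I⁻] = 3s.
Ksp = [Bi³⁺][I⁻]^3 = s · (3s)^3 = 27s^4
Ksp = 27 × (1.37×10⁻⁵)^4 = 9.51×10⁻¹⁹

Ksp = 9.51×10⁻¹⁹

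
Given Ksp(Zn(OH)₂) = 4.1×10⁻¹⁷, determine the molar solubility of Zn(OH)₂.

2.2×10⁻⁶ M

Zn(OH)₂(s) ⇌ Zn²⁺(aq) + 2 OH⁻(aq)
If s mol/L of Zn(OH)₂ dissolves, [Zn²⁺] = s and [OH⁻] = 2s.
Ksp = [Zn²⁺][OH⁻]^2 = s · (2s)^2 = 4s^3
4s^3 = 4.1×10⁻¹⁷  ⇒  s^3 = 1.0×10⁻¹⁷
s = (1.0×10⁻¹⁷)^(1/3) = 2.2×10⁻⁶ M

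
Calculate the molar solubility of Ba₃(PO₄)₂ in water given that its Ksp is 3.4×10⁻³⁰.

5.0×10⁻⁷ M

Ba₃(PO₄)₂(s) ⇌ 3 Ba²⁺(aq) + 2 PO₄³⁻(aq)
If s mol/L of Ba₃(PO₄)₂ dissolves, [Ba²⁺] = 3s and [PO₄³⁻] = 2s.
Ksp = [Ba²⁺]^3[PO₄³⁻]^2 = (3s)^3 · (2s)^2 = 108s^5
108s^5 = 3.4×10⁻³⁰  ⇒  s^5 = 3.1×10⁻³²
s = 5.0×10⁻⁷ M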